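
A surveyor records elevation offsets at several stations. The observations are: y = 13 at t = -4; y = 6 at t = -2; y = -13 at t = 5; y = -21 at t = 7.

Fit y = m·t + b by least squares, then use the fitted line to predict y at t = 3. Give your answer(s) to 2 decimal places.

ŷ = -8.22

Setting ∂/∂m … = 0 gives: 94·m + 6·b = -276;  6·m + 4·b = -15.
(Σt·t = 94, Σt = 6, Σ1 = 4, Σt·y = -276, Σy = -15.)
det = 94·4 − 6² = 340.
m = ((-276)·4 − 6·(-15))/340 = -507/170; b = (94·(-15) − 6·(-276))/340 = 123/170.
At t = 3: ŷ = (-507/170)·(3) + (123/170)·(1) = -699/85.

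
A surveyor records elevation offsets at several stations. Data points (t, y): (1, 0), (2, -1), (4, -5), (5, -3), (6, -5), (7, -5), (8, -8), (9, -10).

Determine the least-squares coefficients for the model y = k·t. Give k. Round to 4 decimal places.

Forming AᵀA = [[276]] and Aᵀy = [-256]ᵀ gives AᵀA·[k]ᵀ = Aᵀy.
k = (-256)/276 = -0.927536.

k = -0.9275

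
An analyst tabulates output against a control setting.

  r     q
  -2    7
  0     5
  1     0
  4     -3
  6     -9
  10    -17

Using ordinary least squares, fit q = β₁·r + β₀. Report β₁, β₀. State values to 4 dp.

Compute the Gram sums: Σr·r = 157, Σr = 19, Σ1 = 6.
And Σr·q = -250, Σq = -17.
So XᵀX·[β₁, β₀]ᵀ = Xᵀq: [[157, 19]; [19, 6]]·[β₁, β₀]ᵀ = [-250, -17]ᵀ.
Eliminating β₀: 6·(row 1) − 19·(row 2) gives 581·β₁ = 6·(-250) − 19·(-17) = -1177, so β₁ = -1177/581.
Then β₀ = ((-17) − 19·(-1177/581))/6 = 2081/581.

β₁ = -2.0258, β₀ = 3.5818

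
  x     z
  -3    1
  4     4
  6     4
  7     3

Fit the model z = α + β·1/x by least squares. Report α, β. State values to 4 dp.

With design matrix M, MᵀM = [[4, 19/84]; [19/84, 1565/7056]] and Mᵀz = [12, 37/21]ᵀ.
Eliminating β: (1565/7056)·(row 1) − (19/84)·(row 2) gives (5899/7056)·α = (1565/7056)·12 − (19/84)·(37/21) = 998/441, so α = 15968/5899.
Then β = ((37/21) − (19/84)·(15968/5899))/(1565/7056) = 30576/5899.

α = 2.7069, β = 5.1833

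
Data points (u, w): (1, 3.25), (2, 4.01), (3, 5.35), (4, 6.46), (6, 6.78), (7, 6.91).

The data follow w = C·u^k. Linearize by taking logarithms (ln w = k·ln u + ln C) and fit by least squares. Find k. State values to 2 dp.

Linearized form: ln w = k·ln u + ln C. From the 6 transformed points,
Σln u = 6.9157, Σ(ln u)² = 10.6062, Σln w = 9.9571, Σln u·ln w = 12.5822.
Equations: 10.6062·k + 6.9157·ln C = 12.5822;  6.9157·k + 6·ln C = 9.9571.
Slope k = (n·Σln u·ln w − Σln u·Σln w)/(n·Σ(ln u)² − (Σln u)²) = (6·12.5822 − 6.9157·9.9571)/15.8099 = 0.41952; ln C = (Σln w − k·Σln u)/n = 1.17598.

k = 0.42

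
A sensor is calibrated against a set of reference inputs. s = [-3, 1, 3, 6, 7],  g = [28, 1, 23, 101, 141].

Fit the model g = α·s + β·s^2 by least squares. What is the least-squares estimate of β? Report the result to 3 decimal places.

β = 2.963

XᵀX·[α, β]ᵀ = Xᵀg reads: 104·α + 560·β = 1579;  560·α + 3860·β = 11005.
(Σs·s = 104, Σs·s^2 = 560, Σs^2·s^2 = 3860, Σs·g = 1579, Σs^2·g = 11005.)
Determinant 104·3860 − 560² = 87840.
α = (1579·3860 − 560·11005)/87840 = -377/488; β = (104·11005 − 560·1579)/87840 = 723/244.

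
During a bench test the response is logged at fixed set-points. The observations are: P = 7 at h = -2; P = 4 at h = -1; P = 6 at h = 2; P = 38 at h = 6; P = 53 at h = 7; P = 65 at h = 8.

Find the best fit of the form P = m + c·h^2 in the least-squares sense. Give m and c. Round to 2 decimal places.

m = 2.79, c = 0.99

Compute the Gram sums: Σ1 = 6, Σh^2 = 158, Σh^2·h^2 = 7826.
And ΣP = 173, Σh^2·P = 8181.
Normal equations: [[6, 158]; [158, 7826]]·[m, c]ᵀ = [173, 8181]ᵀ.
det = 6·7826 − 158² = 21992.
m = (173·7826 − 158·8181)/21992 = 15325/5498; c = (6·8181 − 158·173)/21992 = 2719/2749.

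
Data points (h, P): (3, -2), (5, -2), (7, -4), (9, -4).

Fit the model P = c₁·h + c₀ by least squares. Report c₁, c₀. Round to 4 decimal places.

Forming AᵀA = [[164, 24]; [24, 4]] and AᵀP = [-80, -12]ᵀ gives AᵀA·[c₁, c₀]ᵀ = AᵀP.
Eliminating c₀: 4·(row 1) − 24·(row 2) gives 80·c₁ = 4·(-80) − 24·(-12) = -32, so c₁ = -2/5.
Then c₀ = ((-12) − 24·(-2/5))/4 = -3/5.

c₁ = -0.4000, c₀ = -0.6000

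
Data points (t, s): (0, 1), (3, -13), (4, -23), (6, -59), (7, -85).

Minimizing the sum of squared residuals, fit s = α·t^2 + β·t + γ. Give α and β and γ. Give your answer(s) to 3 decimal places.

α = -2.000, β = 1.867, γ = 0.733

With design matrix M, MᵀM = [[4034, 650, 110]; [650, 110, 20]; [110, 20, 5]] and Mᵀs = [-6774, -1080, -179]ᵀ.
Solving the 3×3 system (Gaussian elimination) gives α = -2, β = 28/15, γ = 11/15.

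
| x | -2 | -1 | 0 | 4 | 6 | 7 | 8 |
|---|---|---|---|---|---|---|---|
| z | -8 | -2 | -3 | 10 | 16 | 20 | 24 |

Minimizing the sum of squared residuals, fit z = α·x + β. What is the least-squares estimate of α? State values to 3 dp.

α = 3.042

Normal-equation sums: Σx·x = 170, Σx = 22, Σ1 = 7.
For Aᵀz: Σx·z = 486, Σz = 57.
So AᵀA·[α, β]ᵀ = Aᵀz: [[170, 22]; [22, 7]]·[α, β]ᵀ = [486, 57]ᵀ.
Determinant 170·7 − 22² = 706.
α = (486·7 − 22·57)/706 = 1074/353; β = (170·57 − 22·486)/706 = -501/353.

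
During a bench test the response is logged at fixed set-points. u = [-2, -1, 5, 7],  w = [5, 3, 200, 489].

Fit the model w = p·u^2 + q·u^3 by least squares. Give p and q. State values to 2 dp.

Normal-equation sums: Σu^2·u^2 = 3043, Σu^2·u^3 = 19899, Σu^3·u^3 = 133339.
Moment sums: Σu^2·w = 28984, Σu^3·w = 192684.
Normal equations: [[3043, 19899]; [19899, 133339]]·[p, q]ᵀ = [28984, 192684]ᵀ.
Eliminating q: 133339·(row 1) − 19899·(row 2) gives 9780376·p = 133339·28984 − 19899·192684 = 30478660, so p = 7619665/2445094.
Then q = (192684 − 19899·(7619665/2445094))/133339 = 2396199/2445094.

p = 3.12, q = 0.98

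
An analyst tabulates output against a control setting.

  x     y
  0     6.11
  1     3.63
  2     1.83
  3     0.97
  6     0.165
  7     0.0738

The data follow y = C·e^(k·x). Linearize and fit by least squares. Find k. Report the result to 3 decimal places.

k = -0.626

Taking logs, ln y = k·x + ln C, so regress ln y on x.
XᵀX = [[99.0000, 19.0000]; [19.0000, 6]], rhs = [-26.6491, -0.7352]ᵀ  (here Σx = 19.0000, Σ(x)² = 99.0000, Σln y = -0.7352, Σx·ln y = -26.6491).
Δ = 99.0000·6 − (19.0000)² = 233.0000; k = (-26.6491·6 − 19.0000·-0.7352)/233.0000 = -0.62629, ln C = (99.0000·-0.7352 − 19.0000·-26.6491)/233.0000 = 1.86073.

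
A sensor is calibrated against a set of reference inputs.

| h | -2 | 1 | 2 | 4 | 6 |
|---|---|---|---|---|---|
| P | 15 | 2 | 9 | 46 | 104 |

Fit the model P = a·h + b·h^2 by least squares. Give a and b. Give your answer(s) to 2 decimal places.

Forming XᵀX = [[61, 281]; [281, 1585]] and XᵀP = [798, 4578]ᵀ gives XᵀX·[a, b]ᵀ = XᵀP.
det = 61·1585 − 281² = 17724.
a = (798·1585 − 281·4578)/17724 = -257/211; b = (61·4578 − 281·798)/17724 = 655/211.

a = -1.22, b = 3.10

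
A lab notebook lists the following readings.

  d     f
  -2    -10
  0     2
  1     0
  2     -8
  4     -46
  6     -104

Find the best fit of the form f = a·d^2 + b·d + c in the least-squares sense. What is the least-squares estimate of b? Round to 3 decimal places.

b = 0.228

Entries of XᵀX: Σd^2·d^2 = 1585, Σd^2·d = 281, Σd^2 = 61, Σd·d = 61, Σd = 11, Σ1 = 6.
For Xᵀf: Σd^2·f = -4552, Σd·f = -804, Σf = -166.
Normal equations: [[1585, 281, 61]; [281, 61, 11]; [61, 11, 6]]·[a, b, c]ᵀ = [-4552, -804, -166]ᵀ.
Inverting the 3×3 Gram matrix, [a, b, c]ᵀ = [-695/231, 263/1155, 964/385]ᵀ.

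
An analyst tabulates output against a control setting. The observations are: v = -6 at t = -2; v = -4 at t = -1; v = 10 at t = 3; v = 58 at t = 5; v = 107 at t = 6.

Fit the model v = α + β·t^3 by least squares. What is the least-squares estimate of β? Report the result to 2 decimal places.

Compute the Gram sums: Σ1 = 5, Σt^3 = 359, Σt^3·t^3 = 63075.
For Xᵀv: Σv = 165, Σt^3·v = 30684.
Normal equations: [[5, 359]; [359, 63075]]·[α, β]ᵀ = [165, 30684]ᵀ.
Δ = 5·63075 − 359² = 186494.
α = (165·63075 − 359·30684)/186494 = -86883/26642; β = (5·30684 − 359·165)/186494 = 13455/26642.

β = 0.51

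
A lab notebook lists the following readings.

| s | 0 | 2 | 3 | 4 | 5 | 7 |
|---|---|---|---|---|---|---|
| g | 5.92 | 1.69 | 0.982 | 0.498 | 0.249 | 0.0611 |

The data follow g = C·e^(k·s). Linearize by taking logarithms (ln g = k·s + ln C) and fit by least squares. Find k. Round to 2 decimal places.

With ln gᵢ as the transformed response and sᵢ as the regressor:
Σs = 21.0000, Σ(s)² = 103.0000, Σln g = -2.5978, Σs·ln g = -28.3119.
Equations: 103.0000·k + 21.0000·ln C = -28.3119;  21.0000·k + 6·ln C = -2.5978.
Slope k = (n·Σs·ln g − Σs·Σln g)/(n·Σ(s)² − (Σs)²) = (6·-28.3119 − 21.0000·-2.5978)/177.0000 = -0.65151; ln C = (Σln g − k·Σs)/n = 1.84732.

k = -0.65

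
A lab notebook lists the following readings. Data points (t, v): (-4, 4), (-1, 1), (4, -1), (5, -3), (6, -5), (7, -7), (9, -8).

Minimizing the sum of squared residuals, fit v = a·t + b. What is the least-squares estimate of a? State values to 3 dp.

a = -0.914

XᵀX·[a, b]ᵀ = Xᵀv reads: 224·a + 26·b = -187;  26·a + 7·b = -19.
(Σt·t = 224, Σt = 26, Σ1 = 7, Σt·v = -187, Σv = -19.)
Eliminating b: 7·(row 1) − 26·(row 2) gives 892·a = 7·(-187) − 26·(-19) = -815, so a = -815/892.
Then b = ((-19) − 26·(-815/892))/7 = 303/446.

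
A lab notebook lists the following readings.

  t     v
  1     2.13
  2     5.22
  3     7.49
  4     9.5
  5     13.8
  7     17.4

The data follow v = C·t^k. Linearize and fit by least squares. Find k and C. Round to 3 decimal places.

k = 1.079, C = 2.260

Let Y = ln v. Fitting Y = k·ln t + ln C by least squares:
XᵀX = [[9.9861, 6.7334]; [6.7334, 6]], rhs = [16.2612, 12.1546]ᵀ  (here Σln t = 6.7334, Σ(ln t)² = 9.9861, Σln v = 12.1546, Σln t·ln v = 16.2612).
Slope k = (n·Σln t·ln v − Σln t·Σln v)/(n·Σ(ln t)² − (Σln t)²) = (6·16.2612 − 6.7334·12.1546)/14.5777 = 1.07871; ln C = (Σln v − k·Σln t)/n = 0.81520, so C = exp(0.81520) = 2.25963.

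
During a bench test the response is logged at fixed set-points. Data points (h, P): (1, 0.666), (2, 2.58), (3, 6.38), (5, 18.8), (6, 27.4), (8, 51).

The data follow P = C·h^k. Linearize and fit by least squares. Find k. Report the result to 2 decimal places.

k = 2.10

Let Y = ln P. Fitting Y = k·ln h + ln C by least squares:
AᵀA = [[11.8122, 7.2724]; [7.2724, 6]], rhs = [21.5224, 12.5707]ᵀ  (here Σln h = 7.2724, Σ(ln h)² = 11.8122, Σln P = 12.5707, Σln h·ln P = 21.5224).
Slope k = (n·Σln h·ln P − Σln h·Σln P)/(n·Σ(ln h)² − (Σln h)²) = (6·21.5224 − 7.2724·12.5707)/17.9853 = 2.09701; ln C = (Σln P − k·Σln h)/n = -0.44660.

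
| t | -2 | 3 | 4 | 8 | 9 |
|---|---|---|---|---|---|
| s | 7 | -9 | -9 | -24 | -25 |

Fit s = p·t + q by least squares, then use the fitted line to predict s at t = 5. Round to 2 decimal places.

ŝ = -13.79

Setting ∂/∂p … = 0 gives: 174·p + 22·q = -494;  22·p + 5·q = -60.
(Σt·t = 174, Σt = 22, Σ1 = 5, Σt·s = -494, Σs = -60.)
Eliminating q: 5·(row 1) − 22·(row 2) gives 386·p = 5·(-494) − 22·(-60) = -1150, so p = -575/193.
Then q = ((-60) − 22·(-575/193))/5 = 214/193.
At t = 5: ŝ = (-575/193)·(5) + (214/193)·(1) = -2661/193.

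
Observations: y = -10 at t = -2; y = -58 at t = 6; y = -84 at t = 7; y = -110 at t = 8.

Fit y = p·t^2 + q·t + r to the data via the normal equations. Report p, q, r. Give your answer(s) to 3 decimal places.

Entries of AᵀA: Σt^2·t^2 = 7809, Σt^2·t = 1063, Σt^2 = 153, Σt·t = 153, Σt = 19, Σ1 = 4.
Moment sums: Σt^2·y = -13284, Σt·y = -1796, Σy = -262.
AᵀA·[p, q, r]ᵀ = Aᵀy becomes [[7809, 1063, 153]; [1063, 153, 19]; [153, 19, 4]]·[p, q, r]ᵀ = [-13284, -1796, -262]ᵀ.
Row-reducing yields p = -9640/4861, q = 8934/4861, r = 7898/4861.

p = -1.983, q = 1.838, r = 1.625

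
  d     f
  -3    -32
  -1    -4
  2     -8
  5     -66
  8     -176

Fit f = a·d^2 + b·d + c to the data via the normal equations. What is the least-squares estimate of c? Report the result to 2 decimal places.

c = 0.26

Sums needed: Σd^2·d^2 = 4819, Σd^2·d = 617, Σd^2 = 103, Σd·d = 103, Σd = 11, Σ1 = 5.
And Σd^2·f = -13238, Σd·f = -1654, Σf = -286.
XᵀX·[a, b, c]ᵀ = Xᵀf becomes [[4819, 617, 103]; [617, 103, 11]; [103, 11, 5]]·[a, b, c]ᵀ = [-13238, -1654, -286]ᵀ.
Solving the 3×3 system (Gaussian elimination) gives a = -74506/25053, b = 43310/25053, c = 310/1193.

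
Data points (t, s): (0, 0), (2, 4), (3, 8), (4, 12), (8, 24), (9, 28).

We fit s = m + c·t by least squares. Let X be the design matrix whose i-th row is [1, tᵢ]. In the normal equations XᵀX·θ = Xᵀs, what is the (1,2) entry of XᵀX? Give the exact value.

Row 1 ↔ basis 1, column 2 ↔ basis t, so (XᵀX)_{1,2} = Σᵢ t = (1)·(0) + (1)·(2) + (1)·(3) + (1)·(4) + (1)·(8) + (1)·(9) = 26.

26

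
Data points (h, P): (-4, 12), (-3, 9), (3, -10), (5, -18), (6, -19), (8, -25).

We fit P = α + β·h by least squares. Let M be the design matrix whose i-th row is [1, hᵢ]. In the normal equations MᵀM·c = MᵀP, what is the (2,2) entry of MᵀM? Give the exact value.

159

Row 2 ↔ basis h, column 2 ↔ basis h, so (MᵀM)_{2,2} = Σᵢ (h)·(h) = (-4)·(-4) + (-3)·(-3) + (3)·(3) + (5)·(5) + (6)·(6) + (8)·(8) = 159.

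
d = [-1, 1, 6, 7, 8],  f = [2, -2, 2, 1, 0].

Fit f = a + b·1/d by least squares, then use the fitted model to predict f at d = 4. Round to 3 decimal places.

f̂ = 0.295

Sums needed: Σ1 = 5, Σ1/d = 73/168, Σ1/d·1/d = 58249/28224.
Moment sums: Σf = 3, Σ1/d·f = -74/21.
Normal equations: [[5, 73/168]; [73/168, 58249/28224]]·[a, b]ᵀ = [3, -74/21]ᵀ.
Δ = 5·(58249/28224) − (73/168)² = 71479/7056.
a = (3·(58249/28224) − (73/168)·(-74/21))/(71479/7056) = 217963/285916; b = (5·(-74/21) − (73/168)·3)/(71479/7056) = -133518/71479.
At d = 4: f̂ = (217963/285916)·(1) + (-133518/71479)·(1/4) = 84445/285916.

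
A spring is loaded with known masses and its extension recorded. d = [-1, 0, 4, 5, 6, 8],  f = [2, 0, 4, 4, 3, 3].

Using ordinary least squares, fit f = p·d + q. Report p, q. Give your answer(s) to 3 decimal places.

p = 0.283, q = 1.630

Compute the Gram sums: Σd·d = 142, Σd = 22, Σ1 = 6.
Right-hand side: Σd·f = 76, Σf = 16.
Normal equations: [[142, 22]; [22, 6]]·[p, q]ᵀ = [76, 16]ᵀ.
Δ = 142·6 − 22² = 368.
p = (76·6 − 22·16)/368 = 13/46; q = (142·16 − 22·76)/368 = 75/46.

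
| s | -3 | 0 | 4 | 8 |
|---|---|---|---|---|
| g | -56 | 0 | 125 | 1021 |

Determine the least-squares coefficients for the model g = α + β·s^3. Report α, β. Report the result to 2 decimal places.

α = -1.59, β = 2.00

Compute the Gram sums: Σ1 = 4, Σs^3 = 549, Σs^3·s^3 = 266969.
Moment sums: Σg = 1090, Σs^3·g = 532264.
Normal equations: [[4, 549]; [549, 266969]]·[α, β]ᵀ = [1090, 532264]ᵀ.
Eliminating β: 266969·(row 1) − 549·(row 2) gives 766475·α = 266969·1090 − 549·532264 = -1216726, so α = -1216726/766475.
Then β = (532264 − 549·(-1216726/766475))/266969 = 1530646/766475.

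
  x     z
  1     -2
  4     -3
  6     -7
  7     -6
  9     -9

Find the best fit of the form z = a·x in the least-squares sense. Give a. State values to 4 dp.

MᵀM·[a]ᵀ = Mᵀz reads: 183·a = -179.
(Σx·x = 183, Σx·z = -179.)
a = (-179)/183 = -0.978142.

a = -0.9781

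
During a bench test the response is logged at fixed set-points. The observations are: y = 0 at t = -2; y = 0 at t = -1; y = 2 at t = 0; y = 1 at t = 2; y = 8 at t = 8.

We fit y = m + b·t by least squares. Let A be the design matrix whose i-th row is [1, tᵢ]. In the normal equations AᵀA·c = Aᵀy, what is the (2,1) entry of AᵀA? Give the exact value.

Row 2 ↔ basis t, column 1 ↔ basis 1, so (AᵀA)_{2,1} = Σᵢ t = (-2)·(1) + (-1)·(1) + (0)·(1) + (2)·(1) + (8)·(1) = 7.

7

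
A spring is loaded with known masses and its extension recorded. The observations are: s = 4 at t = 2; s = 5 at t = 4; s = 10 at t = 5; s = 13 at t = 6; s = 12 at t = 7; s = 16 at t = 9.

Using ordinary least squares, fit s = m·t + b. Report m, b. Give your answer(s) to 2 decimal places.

m = 1.83, b = -0.07

MᵀM·[m, b]ᵀ = Mᵀs reads: 211·m + 33·b = 384;  33·m + 6·b = 60.
Determinant 211·6 − 33² = 177.
m = (384·6 − 33·60)/177 = 108/59; b = (211·60 − 33·384)/177 = -4/59.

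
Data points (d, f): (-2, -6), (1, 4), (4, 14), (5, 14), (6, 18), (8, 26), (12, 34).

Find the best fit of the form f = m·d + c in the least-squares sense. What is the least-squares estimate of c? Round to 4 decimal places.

Normal-equation sums: Σd·d = 290, Σd = 34, Σ1 = 7.
Moment sums: Σd·f = 866, Σf = 104.
So AᵀA·[m, c]ᵀ = Aᵀf: [[290, 34]; [34, 7]]·[m, c]ᵀ = [866, 104]ᵀ.
Δ = 290·7 − 34² = 874.
m = (866·7 − 34·104)/874 = 1263/437; c = (290·104 − 34·866)/874 = 358/437.

c = 0.8192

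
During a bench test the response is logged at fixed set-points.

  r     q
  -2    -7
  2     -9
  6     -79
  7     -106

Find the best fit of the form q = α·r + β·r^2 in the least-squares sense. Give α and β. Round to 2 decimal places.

Sums needed: Σr·r = 93, Σr·r^2 = 559, Σr^2·r^2 = 3729.
For Aᵀq: Σr·q = -1220, Σr^2·q = -8102.
Eliminating β: 3729·(row 1) − 559·(row 2) gives 34316·α = 3729·(-1220) − 559·(-8102) = -20362, so α = -10181/17158.
Then β = ((-8102) − 559·(-10181/17158))/3729 = -35753/17158.

α = -0.59, β = -2.08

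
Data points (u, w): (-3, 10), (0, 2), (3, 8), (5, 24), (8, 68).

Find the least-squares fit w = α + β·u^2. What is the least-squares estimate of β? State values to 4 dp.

β = 1.0478

Compute the Gram sums: Σ1 = 5, Σu^2 = 107, Σu^2·u^2 = 4883.
For Xᵀw: Σw = 112, Σu^2·w = 5114.
XᵀX·[α, β]ᵀ = Xᵀw becomes [[5, 107]; [107, 4883]]·[α, β]ᵀ = [112, 5114]ᵀ.
Determinant 5·4883 − 107² = 12966.
α = (112·4883 − 107·5114)/12966 = -151/6483; β = (5·5114 − 107·112)/12966 = 6793/6483.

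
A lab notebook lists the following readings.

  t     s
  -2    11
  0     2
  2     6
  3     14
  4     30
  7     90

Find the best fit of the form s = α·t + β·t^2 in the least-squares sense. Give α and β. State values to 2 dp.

Forming XᵀX = [[82, 434]; [434, 2770]] and Xᵀs = [782, 5084]ᵀ gives XᵀX·[α, β]ᵀ = Xᵀs.
det = 82·2770 − 434² = 38784.
α = (782·2770 − 434·5084)/38784 = -10079/9696; β = (82·5084 − 434·782)/38784 = 19375/9696.

α = -1.04, β = 2.00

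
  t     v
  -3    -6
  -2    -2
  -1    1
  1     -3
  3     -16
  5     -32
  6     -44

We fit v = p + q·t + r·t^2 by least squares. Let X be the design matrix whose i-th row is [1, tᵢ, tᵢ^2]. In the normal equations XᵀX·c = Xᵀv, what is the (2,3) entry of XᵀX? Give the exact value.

Row 2 ↔ basis t, column 3 ↔ basis t^2, so (XᵀX)_{2,3} = Σᵢ (t)·(t^2) = (-3)·(9) + (-2)·(4) + (-1)·(1) + (1)·(1) + (3)·(9) + (5)·(25) + (6)·(36) = 333.

333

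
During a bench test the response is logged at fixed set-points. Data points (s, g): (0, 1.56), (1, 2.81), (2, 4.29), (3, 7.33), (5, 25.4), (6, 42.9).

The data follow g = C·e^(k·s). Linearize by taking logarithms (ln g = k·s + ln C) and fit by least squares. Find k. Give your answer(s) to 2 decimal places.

With ln gᵢ as the transformed response and sᵢ as the regressor:
Over the data: Σs = 17.0000, Σ(s)² = 75.0000, Σln g = 11.9198, Σs·ln g = 48.6487.
Normal system: [[75.0000, 17.0000]; [17.0000, 6]]·[k, ln C]ᵀ = [48.6487, 11.9198]ᵀ.
Δ = 75.0000·6 − (17.0000)² = 161.0000; k = (48.6487·6 − 17.0000·11.9198)/161.0000 = 0.55439, ln C = (75.0000·11.9198 − 17.0000·48.6487)/161.0000 = 0.41587.

k = 0.55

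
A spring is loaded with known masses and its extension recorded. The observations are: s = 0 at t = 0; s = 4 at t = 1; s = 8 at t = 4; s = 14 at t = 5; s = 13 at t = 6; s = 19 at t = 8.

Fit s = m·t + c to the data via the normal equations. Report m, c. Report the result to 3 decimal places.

m = 2.261, c = 0.623

Sums needed: Σt·t = 142, Σt = 24, Σ1 = 6.
Right-hand side: Σt·s = 336, Σs = 58.
So MᵀM·[m, c]ᵀ = Mᵀs: [[142, 24]; [24, 6]]·[m, c]ᵀ = [336, 58]ᵀ.
Eliminating c: 6·(row 1) − 24·(row 2) gives 276·m = 6·336 − 24·58 = 624, so m = 52/23.
Then c = (58 − 24·(52/23))/6 = 43/69.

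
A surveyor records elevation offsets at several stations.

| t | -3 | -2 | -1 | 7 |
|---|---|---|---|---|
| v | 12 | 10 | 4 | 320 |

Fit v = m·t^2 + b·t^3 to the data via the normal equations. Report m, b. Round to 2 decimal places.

m = 2.97, b = 0.51

AᵀA·[m, b]ᵀ = Aᵀv reads: 2499·m + 16531·b = 15832;  16531·m + 118443·b = 109352.
(Σt^2·t^2 = 2499, Σt^2·t^3 = 16531, Σt^3·t^3 = 118443, Σt^2·v = 15832, Σt^3·v = 109352.)
det = 2499·118443 − 16531² = 22715096.
m = (15832·118443 − 16531·109352)/22715096 = 8436458/2839387; b = (2499·109352 − 16531·15832)/22715096 = 1443982/2839387.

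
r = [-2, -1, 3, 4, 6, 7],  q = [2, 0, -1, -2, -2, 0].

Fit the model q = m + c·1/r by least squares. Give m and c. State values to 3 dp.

m = -0.677, c = -1.751

Setting ∂/∂m … = 0 gives: 6·m + (-17/28)·c = -3;  (-17/28)·m + (10385/7056)·c = -13/6.
(Σ1 = 6, Σ1/r = -17/28, Σ1/r·1/r = 10385/7056, Σq = -3, Σ1/r·q = -13/6.)
Determinant 6·(10385/7056) − (-17/28)² = 19903/2352.
m = ((-3)·(10385/7056) − (-17/28)·(-13/6))/(19903/2352) = -13479/19903; c = (6·(-13/6) − (-17/28)·(-3))/(19903/2352) = -34860/19903.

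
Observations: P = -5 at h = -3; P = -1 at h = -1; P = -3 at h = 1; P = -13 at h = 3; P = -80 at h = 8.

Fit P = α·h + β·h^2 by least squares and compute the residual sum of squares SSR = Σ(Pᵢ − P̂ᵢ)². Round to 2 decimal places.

Setting ∂/∂α … = 0 gives: 84·α + 512·β = -666;  512·α + 4260·β = -5286.
Eliminating β: 4260·(row 1) − 512·(row 2) gives 95696·α = 4260·(-666) − 512·(-5286) = -130728, so α = -16341/11962.
Then β = ((-5286) − 512·(-16341/11962))/4260 = -12879/11962.
Residuals: 3539/5981, -7712/5981, -3333/5981, 4714/5981, -988/5981; SSR = 17774/5981.

SSR = 2.97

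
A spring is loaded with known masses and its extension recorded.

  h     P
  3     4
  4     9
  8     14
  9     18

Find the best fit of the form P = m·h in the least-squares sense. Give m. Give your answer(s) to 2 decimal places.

m = 1.89

MᵀM·[m]ᵀ = MᵀP reads: 170·m = 322.
(Σh·h = 170, Σh·P = 322.)
m = 322/170 = 1.89412.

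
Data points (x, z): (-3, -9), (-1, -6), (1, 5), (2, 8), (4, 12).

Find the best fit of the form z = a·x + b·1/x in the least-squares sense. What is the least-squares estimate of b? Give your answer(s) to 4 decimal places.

b = 2.8126

Setting ∂/∂a … = 0 gives: 31·a + 5·b = 102;  5·a + (349/144)·b = 21.
det = 31·(349/144) − 5² = 7219/144.
a = (102·(349/144) − 5·21)/(7219/144) = 20478/7219; b = (31·21 − 5·102)/(7219/144) = 20304/7219.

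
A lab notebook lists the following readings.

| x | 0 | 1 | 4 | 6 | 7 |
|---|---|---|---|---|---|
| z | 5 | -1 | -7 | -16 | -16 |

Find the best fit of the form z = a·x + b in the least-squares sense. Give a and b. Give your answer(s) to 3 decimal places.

Forming MᵀM = [[102, 18]; [18, 5]] and Mᵀz = [-237, -35]ᵀ gives MᵀM·[a, b]ᵀ = Mᵀz.
Determinant 102·5 − 18² = 186.
a = ((-237)·5 − 18·(-35))/186 = -185/62; b = (102·(-35) − 18·(-237))/186 = 116/31.

a = -2.984, b = 3.742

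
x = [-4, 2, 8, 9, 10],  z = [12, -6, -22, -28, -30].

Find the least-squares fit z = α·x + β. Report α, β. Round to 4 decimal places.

α = -2.9857, β = 0.1286

Entries of AᵀA: Σx·x = 265, Σx = 25, Σ1 = 5.
And Σx·z = -788, Σz = -74.
Normal equations: [[265, 25]; [25, 5]]·[α, β]ᵀ = [-788, -74]ᵀ.
Δ = 265·5 − 25² = 700.
α = ((-788)·5 − 25·(-74))/700 = -209/70; β = (265·(-74) − 25·(-788))/700 = 9/70.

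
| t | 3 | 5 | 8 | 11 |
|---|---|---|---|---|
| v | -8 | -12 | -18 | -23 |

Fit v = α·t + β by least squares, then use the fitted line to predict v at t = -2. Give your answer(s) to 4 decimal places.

Entries of MᵀM: Σt·t = 219, Σt = 27, Σ1 = 4.
And Σt·v = -481, Σv = -61.
So MᵀM·[α, β]ᵀ = Mᵀv: [[219, 27]; [27, 4]]·[α, β]ᵀ = [-481, -61]ᵀ.
Δ = 219·4 − 27² = 147.
α = ((-481)·4 − 27·(-61))/147 = -277/147; β = (219·(-61) − 27·(-481))/147 = -124/49.
At t = -2: v̂ = (-277/147)·(-2) + (-124/49)·(1) = 26/21.

v̂ = 1.2381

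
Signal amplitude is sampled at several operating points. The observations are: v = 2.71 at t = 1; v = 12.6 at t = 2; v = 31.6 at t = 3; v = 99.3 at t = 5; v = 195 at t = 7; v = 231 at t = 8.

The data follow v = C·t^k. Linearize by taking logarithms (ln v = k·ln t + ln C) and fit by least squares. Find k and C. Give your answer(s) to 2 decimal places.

Let Y = ln v. Fitting Y = k·ln t + ln C by least squares:
Σln t = 7.4265, Σ(ln t)² = 12.3883, Σln v = 22.2974, Σln t·ln v = 34.5283.
Equations: 12.3883·k + 7.4265·ln C = 34.5283;  7.4265·k + 6·ln C = 22.2974.
Slope k = (n·Σln t·ln v − Σln t·Σln v)/(n·Σ(ln t)² − (Σln t)²) = (6·34.5283 − 7.4265·22.2974)/19.1764 = 2.16815; ln C = (Σln v − k·Σln t)/n = 1.03258, so C = exp(1.03258) = 2.80829.

k = 2.17, C = 2.81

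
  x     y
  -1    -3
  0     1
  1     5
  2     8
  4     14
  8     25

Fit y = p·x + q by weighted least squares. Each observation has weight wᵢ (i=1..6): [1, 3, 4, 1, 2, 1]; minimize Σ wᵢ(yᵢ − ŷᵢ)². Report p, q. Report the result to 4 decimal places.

p = 3.0659, q = 1.3846

Setting ∂/∂p … = 0 gives: 105·p + 21·q = 351;  21·p + 12·q = 81.
Δ = 105·12 − 21² = 819.
p = (351·12 − 21·81)/819 = 279/91; q = (105·81 − 21·351)/819 = 18/13.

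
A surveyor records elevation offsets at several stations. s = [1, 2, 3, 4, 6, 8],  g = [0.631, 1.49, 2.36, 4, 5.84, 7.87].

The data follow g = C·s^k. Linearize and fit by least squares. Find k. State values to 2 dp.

k = 1.23

Let Y = ln g. Fitting Y = k·ln s + ln C by least squares:
Σln s = 7.0493, Σ(ln s)² = 11.1437, Σln g = 6.0111, Σln s·ln g = 10.5935.
Equations: 11.1437·k + 7.0493·ln C = 10.5935;  7.0493·k + 6·ln C = 6.0111.
Slope k = (n·Σln s·ln g − Σln s·Σln g)/(n·Σ(ln s)² − (Σln s)²) = (6·10.5935 − 7.0493·6.0111)/17.1702 = 1.23398; ln C = (Σln g − k·Σln s)/n = -0.44793.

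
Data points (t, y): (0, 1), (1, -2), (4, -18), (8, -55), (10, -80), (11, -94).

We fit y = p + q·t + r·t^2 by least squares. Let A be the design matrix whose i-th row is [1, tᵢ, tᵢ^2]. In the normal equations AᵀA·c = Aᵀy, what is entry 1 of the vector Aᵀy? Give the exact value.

Entry 1 ↔ basis 1, so (Aᵀy)_{1} = Σᵢ yᵢ = (1)·(1) + (1)·(-2) + (1)·(-18) + (1)·(-55) + (1)·(-80) + (1)·(-94) = -248.

-248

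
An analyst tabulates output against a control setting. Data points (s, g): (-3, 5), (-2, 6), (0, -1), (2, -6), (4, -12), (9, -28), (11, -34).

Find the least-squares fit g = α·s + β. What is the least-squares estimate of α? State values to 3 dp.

Sums needed: Σs·s = 235, Σs = 21, Σ1 = 7.
For Xᵀg: Σs·g = -713, Σg = -70.
det = 235·7 − 21² = 1204.
α = ((-713)·7 − 21·(-70))/1204 = -503/172; β = (235·(-70) − 21·(-713))/1204 = -211/172.

α = -2.924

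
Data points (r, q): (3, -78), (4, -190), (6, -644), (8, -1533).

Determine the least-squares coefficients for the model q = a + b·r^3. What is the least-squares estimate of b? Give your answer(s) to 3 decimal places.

b = -2.999

Forming AᵀA = [[4, 819]; [819, 313625]] and Aᵀq = [-2445, -938266]ᵀ gives AᵀA·[a, b]ᵀ = Aᵀq.
Δ = 4·313625 − 819² = 583739.
a = ((-2445)·313625 − 819·(-938266))/583739 = 125133/44903; b = (4·(-938266) − 819·(-2445))/583739 = -1750609/583739.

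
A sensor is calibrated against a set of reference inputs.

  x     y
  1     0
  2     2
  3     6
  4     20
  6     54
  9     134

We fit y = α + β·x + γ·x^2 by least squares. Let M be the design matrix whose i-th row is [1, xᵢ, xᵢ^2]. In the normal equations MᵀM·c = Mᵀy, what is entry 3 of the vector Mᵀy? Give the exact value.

13180

Entry 3 ↔ basis x^2, so (Mᵀy)_{3} = Σᵢ (x^2)·yᵢ = (1)·(0) + (4)·(2) + (9)·(6) + (16)·(20) + (36)·(54) + (81)·(134) = 13180.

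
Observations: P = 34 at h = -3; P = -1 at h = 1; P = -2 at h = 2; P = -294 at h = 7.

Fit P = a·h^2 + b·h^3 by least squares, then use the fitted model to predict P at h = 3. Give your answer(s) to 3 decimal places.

P̂ = -18.606

Normal-equation sums: Σh^2·h^2 = 2499, Σh^2·h^3 = 16597, Σh^3·h^3 = 118443.
Right-hand side: Σh^2·P = -14109, Σh^3·P = -101777.
So XᵀX·[a, b]ᵀ = XᵀP: [[2499, 16597]; [16597, 118443]]·[a, b]ᵀ = [-14109, -101777]ᵀ.
Determinant 2499·118443 − 16597² = 20528648.
a = ((-14109)·118443 − 16597·(-101777))/20528648 = 9040291/10264324; b = (2499·(-101777) − 16597·(-14109))/20528648 = -1440975/1466332.
At h = 3: P̂ = (9040291/10264324)·(9) + (-1440975/1466332)·(27) = -47745414/2566081.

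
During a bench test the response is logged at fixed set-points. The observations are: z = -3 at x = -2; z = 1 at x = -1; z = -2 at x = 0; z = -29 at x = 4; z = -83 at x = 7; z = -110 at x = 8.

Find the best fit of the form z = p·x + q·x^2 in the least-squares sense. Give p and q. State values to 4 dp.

p = -1.3002, q = -1.5360

The normal system MᵀM·[p, q]ᵀ = Mᵀz is [[134, 910]; [910, 6770]]·[p, q]ᵀ = [-1572, -11582]ᵀ.
det = 134·6770 − 910² = 79080.
p = ((-1572)·6770 − 910·(-11582))/79080 = -5141/3954; q = (134·(-11582) − 910·(-1572))/79080 = -30367/19770.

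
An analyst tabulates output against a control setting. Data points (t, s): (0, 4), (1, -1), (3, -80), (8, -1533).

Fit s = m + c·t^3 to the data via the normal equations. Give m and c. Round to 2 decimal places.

The normal equations are: 4·m + 540·c = -1610;  540·m + 262874·c = -787057.
(Σ1 = 4, Σt^3 = 540, Σt^3·t^3 = 262874, Σs = -1610, Σt^3·s = -787057.)
Eliminating c: 262874·(row 1) − 540·(row 2) gives 759896·m = 262874·(-1610) − 540·(-787057) = 1783640, so m = 5185/2209.
Then c = ((-787057) − 540·(5185/2209))/262874 = -13249/4418.

m = 2.35, c = -3.00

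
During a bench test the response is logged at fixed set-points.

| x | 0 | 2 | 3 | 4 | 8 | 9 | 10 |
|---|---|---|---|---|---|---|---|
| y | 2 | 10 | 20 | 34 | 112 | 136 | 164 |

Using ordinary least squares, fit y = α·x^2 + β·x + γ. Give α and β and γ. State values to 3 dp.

α = 1.384, β = 2.577, γ = 0.840

Forming MᵀM = [[21010, 2340, 274]; [2340, 274, 36]; [274, 36, 7]] and Mᵀy = [35348, 3976, 478]ᵀ gives MᵀM·[α, β, γ]ᵀ = Mᵀy.
Row-reducing yields α = 114808/82929, β = 71248/27643, γ = 69698/82929.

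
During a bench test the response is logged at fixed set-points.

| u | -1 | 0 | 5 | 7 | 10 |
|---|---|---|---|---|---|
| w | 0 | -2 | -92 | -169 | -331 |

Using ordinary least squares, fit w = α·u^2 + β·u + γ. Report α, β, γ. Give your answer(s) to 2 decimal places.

α = -2.96, β = -3.32, γ = -1.10

Entries of AᵀA: Σu^2·u^2 = 13027, Σu^2·u = 1467, Σu^2 = 175, Σu·u = 175, Σu = 21, Σ1 = 5.
Moment sums: Σu^2·w = -43681, Σu·w = -4953, Σw = -594.
AᵀA·[α, β, γ]ᵀ = Aᵀw becomes [[13027, 1467, 175]; [1467, 175, 21]; [175, 21, 5]]·[α, β, γ]ᵀ = [-43681, -4953, -594]ᵀ.
Row-reducing yields α = -468841/158174, β = -525711/158174, γ = -86825/79087.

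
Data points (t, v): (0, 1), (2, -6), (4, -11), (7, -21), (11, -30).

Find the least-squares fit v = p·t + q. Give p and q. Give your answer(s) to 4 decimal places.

XᵀX·[p, q]ᵀ = Xᵀv reads: 190·p + 24·q = -533;  24·p + 5·q = -67.
Eliminating q: 5·(row 1) − 24·(row 2) gives 374·p = 5·(-533) − 24·(-67) = -1057, so p = -1057/374.
Then q = ((-67) − 24·(-1057/374))/5 = 31/187.

p = -2.8262, q = 0.1658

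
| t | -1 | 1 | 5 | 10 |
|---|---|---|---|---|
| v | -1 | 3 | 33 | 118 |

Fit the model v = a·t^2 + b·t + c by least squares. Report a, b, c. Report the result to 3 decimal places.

a = 1.023, b = 1.582, c = -0.146

Entries of XᵀX: Σt^2·t^2 = 10627, Σt^2·t = 1125, Σt^2 = 127, Σt·t = 127, Σt = 15, Σ1 = 4.
And Σt^2·v = 12627, Σt·v = 1349, Σv = 153.
XᵀX·[a, b, c]ᵀ = Xᵀv becomes [[10627, 1125, 127]; [1125, 127, 15]; [127, 15, 4]]·[a, b, c]ᵀ = [12627, 1349, 153]ᵀ.
Row-reducing yields a = 15577/15234, b = 8031/5078, c = -1109/7617.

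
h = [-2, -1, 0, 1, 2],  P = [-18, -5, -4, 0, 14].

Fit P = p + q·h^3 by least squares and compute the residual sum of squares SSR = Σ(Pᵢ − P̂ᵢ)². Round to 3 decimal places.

SSR = 3.192

Forming MᵀM = [[5, 0]; [0, 130]] and MᵀP = [-13, 261]ᵀ gives MᵀM·[p, q]ᵀ = MᵀP.
Δ = 5·130 − 0² = 650.
p = ((-13)·130 − 0·261)/650 = -13/5; q = (5·261 − 0·(-13))/650 = 261/130.
Residuals: 43/65, -51/130, -7/5, 77/130, 7/13; SSR = 83/26.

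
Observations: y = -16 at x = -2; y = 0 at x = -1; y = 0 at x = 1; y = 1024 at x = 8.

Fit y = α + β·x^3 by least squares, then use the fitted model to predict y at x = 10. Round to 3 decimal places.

ŷ = 1999.982

Sums needed: Σ1 = 4, Σx^3 = 504, Σx^3·x^3 = 262210.
Right-hand side: Σy = 1008, Σx^3·y = 524416.
MᵀM·[α, β]ᵀ = Mᵀy becomes [[4, 504]; [504, 262210]]·[α, β]ᵀ = [1008, 524416]ᵀ.
Δ = 4·262210 − 504² = 794824.
α = (1008·262210 − 504·524416)/794824 = 252/99353; β = (4·524416 − 504·1008)/794824 = 198704/99353.
At x = 10: ŷ = (252/99353)·(1) + (198704/99353)·(1000) = 198704252/99353.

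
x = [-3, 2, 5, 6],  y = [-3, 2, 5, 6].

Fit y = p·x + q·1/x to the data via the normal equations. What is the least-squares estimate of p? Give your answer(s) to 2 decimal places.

Sums needed: Σx·x = 74, Σx·1/x = 4, Σ1/x·1/x = 193/450.
For Aᵀy: Σx·y = 74, Σ1/x·y = 4.
So AᵀA·[p, q]ᵀ = Aᵀy: [[74, 4]; [4, 193/450]]·[p, q]ᵀ = [74, 4]ᵀ.
Eliminating q: (193/450)·(row 1) − 4·(row 2) gives (3541/225)·p = (193/450)·74 − 4·4 = 3541/225, so p = 1.
Then q = (4 − 4·1)/(193/450) = 0.

p = 1.00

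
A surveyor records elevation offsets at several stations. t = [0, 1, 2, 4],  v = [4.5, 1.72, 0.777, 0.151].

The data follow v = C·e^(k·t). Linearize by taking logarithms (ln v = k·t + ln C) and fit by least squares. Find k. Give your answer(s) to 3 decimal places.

Let Y = ln v. Fitting Y = k·t + ln C by least squares:
Σt = 7.0000, Σ(t)² = 21.0000, Σln v = -0.0964, Σt·ln v = -7.5242.
Normal system: [[21.0000, 7.0000]; [7.0000, 4]]·[k, ln C]ᵀ = [-7.5242, -0.0964]ᵀ.
Δ = 21.0000·4 − (7.0000)² = 35.0000; k = (-7.5242·4 − 7.0000·-0.0964)/35.0000 = -0.84063, ln C = (21.0000·-0.0964 − 7.0000·-7.5242)/35.0000 = 1.44701.

k = -0.841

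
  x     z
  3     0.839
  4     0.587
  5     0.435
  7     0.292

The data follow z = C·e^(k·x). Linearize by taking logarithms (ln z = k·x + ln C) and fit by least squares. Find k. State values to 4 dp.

Linearized form: ln z = k·x + ln C. From the 4 transformed points,
XᵀX = [[99.0000, 19.0000]; [19.0000, 4]], rhs = [-15.4366, -2.7717]ᵀ  (here Σx = 19.0000, Σ(x)² = 99.0000, Σln z = -2.7717, Σx·ln z = -15.4366).
Slope k = (n·Σx·ln z − Σx·Σln z)/(n·Σ(x)² − (Σx)²) = (4·-15.4366 − 19.0000·-2.7717)/35.0000 = -0.25955; ln C = (Σln z − k·Σx)/n = 0.53996.

k = -0.2596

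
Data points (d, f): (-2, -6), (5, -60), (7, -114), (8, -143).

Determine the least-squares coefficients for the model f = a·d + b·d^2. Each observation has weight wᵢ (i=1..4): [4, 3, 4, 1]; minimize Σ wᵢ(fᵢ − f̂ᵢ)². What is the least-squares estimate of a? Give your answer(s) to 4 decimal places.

a = -1.4313

Forming AᵀWA = [[351, 2227]; [2227, 15639]] and AᵀWf = [-5188, -36092]ᵀ gives AᵀWA·[a, b]ᵀ = AᵀWf.
Eliminating b: 15639·(row 1) − 2227·(row 2) gives 529760·a = 15639·(-5188) − 2227·(-36092) = -758248, so a = -94781/66220.
Then b = ((-36092) − 2227·(-94781/66220))/15639 = -139327/66220.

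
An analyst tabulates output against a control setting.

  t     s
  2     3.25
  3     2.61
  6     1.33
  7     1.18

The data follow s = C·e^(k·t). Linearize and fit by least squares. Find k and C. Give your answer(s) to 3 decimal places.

With ln sᵢ as the transformed response and tᵢ as the regressor:
Over the data: Σt = 18.0000, Σ(t)² = 98.0000, Σln s = 2.5887, Σt·ln s = 8.1050.
Normal system: [[98.0000, 18.0000]; [18.0000, 4]]·[k, ln C]ᵀ = [8.1050, 2.5887]ᵀ.
Δ = 98.0000·4 − (18.0000)² = 68.0000; k = (8.1050·4 − 18.0000·2.5887)/68.0000 = -0.20848, ln C = (98.0000·2.5887 − 18.0000·8.1050)/68.0000 = 1.58532, so C = exp(1.58532) = 4.88086.

k = -0.208, C = 4.881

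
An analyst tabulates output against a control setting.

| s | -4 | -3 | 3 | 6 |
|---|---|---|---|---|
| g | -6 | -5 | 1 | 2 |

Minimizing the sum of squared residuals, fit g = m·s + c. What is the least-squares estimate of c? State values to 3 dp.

c = -2.420

Normal-equation sums: Σs·s = 70, Σs = 2, Σ1 = 4.
Moment sums: Σs·g = 54, Σg = -8.
So MᵀM·[m, c]ᵀ = Mᵀg: [[70, 2]; [2, 4]]·[m, c]ᵀ = [54, -8]ᵀ.
det = 70·4 − 2² = 276.
m = (54·4 − 2·(-8))/276 = 58/69; c = (70·(-8) − 2·54)/276 = -167/69.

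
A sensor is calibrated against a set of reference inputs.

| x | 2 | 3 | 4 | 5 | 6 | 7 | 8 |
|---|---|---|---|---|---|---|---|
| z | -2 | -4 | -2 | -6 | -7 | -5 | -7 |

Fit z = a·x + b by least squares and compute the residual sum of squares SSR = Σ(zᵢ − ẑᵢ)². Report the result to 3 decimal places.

SSR = 10.143

Sums needed: Σx·x = 203, Σx = 35, Σ1 = 7.
Right-hand side: Σx·z = -187, Σz = -33.
So MᵀM·[a, b]ᵀ = Mᵀz: [[203, 35]; [35, 7]]·[a, b]ᵀ = [-187, -33]ᵀ.
det = 203·7 − 35² = 196.
a = ((-187)·7 − 35·(-33))/196 = -11/14; b = (203·(-33) − 35·(-187))/196 = -11/14.
Residuals: 5/14, -6/7, 27/14, -9/7, -3/2, 9/7, 1/14; SSR = 71/7.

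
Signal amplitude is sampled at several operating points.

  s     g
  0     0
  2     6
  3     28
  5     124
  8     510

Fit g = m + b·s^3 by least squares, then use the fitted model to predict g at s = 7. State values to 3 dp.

Sums needed: Σ1 = 5, Σs^3 = 672, Σs^3·s^3 = 278562.
Right-hand side: Σg = 668, Σs^3·g = 277424.
So XᵀX·[m, b]ᵀ = Xᵀg: [[5, 672]; [672, 278562]]·[m, b]ᵀ = [668, 277424]ᵀ.
det = 5·278562 − 672² = 941226.
m = (668·278562 − 672·277424)/941226 = -58252/156871; b = (5·277424 − 672·668)/941226 = 469112/470613.
At s = 7: ĝ = (-58252/156871)·(1) + (469112/470613)·(343) = 160730660/470613.

ĝ = 341.535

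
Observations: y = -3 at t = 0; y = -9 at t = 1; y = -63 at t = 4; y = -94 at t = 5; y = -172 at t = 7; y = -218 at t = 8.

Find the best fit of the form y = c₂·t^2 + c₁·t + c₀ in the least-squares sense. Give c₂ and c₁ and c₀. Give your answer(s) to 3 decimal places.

The normal equations are: 7379·c₂ + 1045·c₁ + 155·c₀ = -25747;  1045·c₂ + 155·c₁ + 25·c₀ = -3679;  155·c₂ + 25·c₁ + 6·c₀ = -559.
(Σt^2·t^2 = 7379, Σt^2·t = 1045, Σt^2 = 155, Σt·t = 155, Σt = 25, Σ1 = 6, Σt^2·y = -25747, Σt·y = -3679, Σy = -559.)
Solving the 3×3 system (Gaussian elimination) gives c₂ = -21553/7332, c₁ = -127253/36660, c₀ = -1689/611.

c₂ = -2.940, c₁ = -3.471, c₀ = -2.764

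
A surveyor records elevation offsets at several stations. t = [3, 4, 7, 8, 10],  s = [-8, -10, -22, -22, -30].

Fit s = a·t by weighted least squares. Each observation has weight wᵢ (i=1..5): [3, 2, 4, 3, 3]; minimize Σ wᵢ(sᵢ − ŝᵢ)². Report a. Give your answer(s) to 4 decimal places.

Forming AᵀWA = [[747]] and AᵀWs = [-2196]ᵀ gives AᵀWA·[a]ᵀ = AᵀWs.
a = (-2196)/747 = -2.93976.

a = -2.9398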